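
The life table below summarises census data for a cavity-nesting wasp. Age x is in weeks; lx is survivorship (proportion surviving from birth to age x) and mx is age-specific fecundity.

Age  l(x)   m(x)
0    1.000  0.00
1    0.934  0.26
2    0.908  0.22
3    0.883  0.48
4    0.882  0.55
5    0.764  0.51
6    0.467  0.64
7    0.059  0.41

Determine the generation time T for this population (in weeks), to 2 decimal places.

3.76

lx·mx: 0, 0.24284, 0.19976, 0.42384, 0.4851, 0.38964, 0.29888, 0.02419 → R0 = 2.06425
x·lx·mx: 0, 0.24284, 0.39952, 1.27152, 1.9404, 1.9482, 1.79328, 0.16933 → Σ = 7.76509
T = 7.76509 / 2.06425 = 3.7617… → 3.76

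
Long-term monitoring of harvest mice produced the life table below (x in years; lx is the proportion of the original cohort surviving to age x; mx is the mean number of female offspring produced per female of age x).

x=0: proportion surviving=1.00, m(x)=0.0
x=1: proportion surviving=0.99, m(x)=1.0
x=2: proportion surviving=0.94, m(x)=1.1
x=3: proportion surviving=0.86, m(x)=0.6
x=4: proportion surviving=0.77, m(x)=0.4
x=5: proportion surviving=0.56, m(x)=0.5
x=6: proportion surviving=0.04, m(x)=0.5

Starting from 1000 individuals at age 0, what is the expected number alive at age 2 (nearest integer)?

Expected survivors = N0 · l_2 = 1000 × 0.94 = 940 → 940

940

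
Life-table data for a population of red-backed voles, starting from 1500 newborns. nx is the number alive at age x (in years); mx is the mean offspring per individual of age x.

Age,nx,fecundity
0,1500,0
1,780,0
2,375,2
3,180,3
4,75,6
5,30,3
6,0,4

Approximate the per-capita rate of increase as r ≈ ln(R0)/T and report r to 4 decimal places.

lx = nx/n0 = nx/1500: 1, 0.52, 0.25, 0.12, 0.05, 0.02, 0
R0 = Σ lx·mx = 0 + 0 + 0.5 + 0.36 + 0.3 + 0.06 + 0 = 1.22
Σ x·lx·mx = 3.58; T = 3.58/1.22 = 2.93443…
r ≈ ln(R0)/T = ln(1.22)/2.93443… = 0.067765… → 0.0678

0.0678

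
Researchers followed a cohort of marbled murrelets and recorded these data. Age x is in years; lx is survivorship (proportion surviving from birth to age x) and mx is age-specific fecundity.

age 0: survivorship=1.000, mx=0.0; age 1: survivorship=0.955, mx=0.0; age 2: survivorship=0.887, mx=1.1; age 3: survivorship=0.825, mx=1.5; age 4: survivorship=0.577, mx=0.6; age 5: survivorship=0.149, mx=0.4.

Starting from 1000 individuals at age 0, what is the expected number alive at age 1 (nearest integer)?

955

Expected survivors = N0 · l_1 = 1000 × 0.955 = 955 → 955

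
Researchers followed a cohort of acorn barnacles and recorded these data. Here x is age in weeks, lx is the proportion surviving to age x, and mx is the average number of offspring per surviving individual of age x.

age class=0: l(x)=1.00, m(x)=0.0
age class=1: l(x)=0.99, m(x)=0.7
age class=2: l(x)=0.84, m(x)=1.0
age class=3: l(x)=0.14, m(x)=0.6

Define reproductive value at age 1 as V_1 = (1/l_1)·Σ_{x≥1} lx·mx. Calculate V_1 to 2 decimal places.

1.63

lx·mx for x ≥ 1: 0.693, 0.84, 0.084 → sum = 1.617
V_1 = 1.617 / l_1 = 1.617 / 0.99 = 1.633333… → 1.63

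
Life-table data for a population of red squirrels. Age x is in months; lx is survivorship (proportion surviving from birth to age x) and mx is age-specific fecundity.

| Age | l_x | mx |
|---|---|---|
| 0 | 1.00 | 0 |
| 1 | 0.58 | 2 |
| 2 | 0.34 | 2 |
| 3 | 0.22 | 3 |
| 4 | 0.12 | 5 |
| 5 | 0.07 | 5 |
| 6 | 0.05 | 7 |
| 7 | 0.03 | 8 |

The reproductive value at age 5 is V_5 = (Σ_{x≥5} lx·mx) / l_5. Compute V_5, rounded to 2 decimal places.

13.43

lx·mx for x ≥ 5: 0.35, 0.35, 0.24 → sum = 0.94
V_5 = 0.94 / l_5 = 0.94 / 0.07 = 13.428571… → 13.43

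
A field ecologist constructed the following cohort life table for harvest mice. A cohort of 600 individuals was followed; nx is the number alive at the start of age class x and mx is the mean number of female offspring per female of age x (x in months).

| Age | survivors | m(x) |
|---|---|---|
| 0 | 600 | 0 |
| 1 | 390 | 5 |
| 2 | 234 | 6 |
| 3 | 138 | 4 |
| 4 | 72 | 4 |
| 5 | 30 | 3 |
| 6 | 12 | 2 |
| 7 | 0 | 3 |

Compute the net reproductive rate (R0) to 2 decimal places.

lx = nx/n0 = nx/600: 1, 0.65, 0.39, 0.23, 0.12, 0.05, 0.02, 0
lx·mx by age: 0, 3.25, 2.34, 0.92, 0.48, 0.15, 0.04, 0
R0 = Σ lx·mx = 7.18 → 7.18

7.18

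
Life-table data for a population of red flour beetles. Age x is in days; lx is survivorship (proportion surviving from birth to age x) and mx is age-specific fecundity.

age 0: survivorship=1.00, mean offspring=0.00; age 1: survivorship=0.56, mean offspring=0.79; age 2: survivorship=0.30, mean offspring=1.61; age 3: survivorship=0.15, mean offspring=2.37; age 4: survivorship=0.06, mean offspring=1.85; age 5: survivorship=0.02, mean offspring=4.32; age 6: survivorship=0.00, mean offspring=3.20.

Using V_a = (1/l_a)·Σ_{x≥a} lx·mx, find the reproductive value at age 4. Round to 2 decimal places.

3.29

lx·mx for x ≥ 4: 0.111, 0.0864, 0 → sum = 0.1974
V_4 = 0.1974 / l_4 = 0.1974 / 0.06 = 3.29 → 3.29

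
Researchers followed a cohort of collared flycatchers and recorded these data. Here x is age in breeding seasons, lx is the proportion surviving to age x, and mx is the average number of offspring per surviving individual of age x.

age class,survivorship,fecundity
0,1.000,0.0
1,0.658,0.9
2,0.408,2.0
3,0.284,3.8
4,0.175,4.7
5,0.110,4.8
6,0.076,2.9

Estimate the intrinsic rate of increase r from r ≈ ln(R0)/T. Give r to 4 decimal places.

0.4471

R0 = Σ lx·mx = 0 + 0.5922 + 0.816 + 1.0792 + 0.8225 + 0.528 + 0.2204 = 4.0583
Σ x·lx·mx = 12.7142; T = 12.7142/4.0583 = 3.13289…
r ≈ ln(R0)/T = ln(4.0583)/3.13289… = 0.447116… → 0.4471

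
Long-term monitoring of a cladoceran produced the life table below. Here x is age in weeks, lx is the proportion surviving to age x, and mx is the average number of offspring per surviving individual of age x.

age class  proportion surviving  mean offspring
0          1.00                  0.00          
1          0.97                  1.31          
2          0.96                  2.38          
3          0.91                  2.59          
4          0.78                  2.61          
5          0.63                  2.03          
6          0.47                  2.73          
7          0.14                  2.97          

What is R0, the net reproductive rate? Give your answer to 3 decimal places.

lx·mx by age: 0, 1.2707, 2.2848, 2.3569, 2.0358, 1.2789, 1.2831, 0.4158
R0 = Σ lx·mx = 10.926 → 10.926

10.926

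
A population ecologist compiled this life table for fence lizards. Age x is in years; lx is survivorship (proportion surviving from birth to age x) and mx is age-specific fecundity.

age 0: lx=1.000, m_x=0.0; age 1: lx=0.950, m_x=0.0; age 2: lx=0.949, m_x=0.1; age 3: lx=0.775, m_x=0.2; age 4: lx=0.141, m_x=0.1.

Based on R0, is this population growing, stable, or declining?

R0 = Σ lx·mx = 0 + 0 + 0.0949 + 0.155 + 0.0141 = 0.264
R0 < 1, so the population is declining.

declining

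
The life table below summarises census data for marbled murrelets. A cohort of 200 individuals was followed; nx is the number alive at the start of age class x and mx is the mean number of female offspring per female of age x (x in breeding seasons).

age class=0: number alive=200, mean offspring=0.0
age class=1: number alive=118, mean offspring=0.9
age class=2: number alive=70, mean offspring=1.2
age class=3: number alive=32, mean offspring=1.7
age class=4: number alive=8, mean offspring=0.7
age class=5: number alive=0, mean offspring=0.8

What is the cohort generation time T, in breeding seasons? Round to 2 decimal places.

1.84

lx = nx/n0 = nx/200: 1, 0.59, 0.35, 0.16, 0.04, 0
lx·mx: 0, 0.531, 0.42, 0.272, 0.028, 0 → R0 = 1.251
x·lx·mx: 0, 0.531, 0.84, 0.816, 0.112, 0 → Σ = 2.299
T = 2.299 / 1.251 = 1.83773… → 1.84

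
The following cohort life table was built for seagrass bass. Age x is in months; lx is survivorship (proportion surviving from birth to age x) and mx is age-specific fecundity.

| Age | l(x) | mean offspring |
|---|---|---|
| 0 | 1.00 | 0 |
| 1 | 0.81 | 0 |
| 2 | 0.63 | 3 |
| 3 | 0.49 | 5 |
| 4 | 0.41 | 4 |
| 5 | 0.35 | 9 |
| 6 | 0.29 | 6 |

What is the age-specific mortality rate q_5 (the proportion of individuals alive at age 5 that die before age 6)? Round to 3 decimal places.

q_5 = (l_5 − l_6) / l_5 = (0.35 − 0.29) / 0.35
     = 0.06 / 0.35 = 0.171429… → 0.171

0.171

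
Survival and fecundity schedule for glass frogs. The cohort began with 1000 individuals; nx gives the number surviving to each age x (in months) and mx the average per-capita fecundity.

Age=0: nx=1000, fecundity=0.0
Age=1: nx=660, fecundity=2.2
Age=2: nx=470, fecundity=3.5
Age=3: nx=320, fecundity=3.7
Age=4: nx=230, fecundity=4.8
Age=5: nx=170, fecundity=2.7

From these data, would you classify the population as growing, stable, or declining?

growing

lx = nx/n0 = nx/1000: 1, 0.66, 0.47, 0.32, 0.23, 0.17
R0 = Σ lx·mx = 0 + 1.452 + 1.645 + 1.184 + 1.104 + 0.459 = 5.844
R0 > 1, so the population is growing.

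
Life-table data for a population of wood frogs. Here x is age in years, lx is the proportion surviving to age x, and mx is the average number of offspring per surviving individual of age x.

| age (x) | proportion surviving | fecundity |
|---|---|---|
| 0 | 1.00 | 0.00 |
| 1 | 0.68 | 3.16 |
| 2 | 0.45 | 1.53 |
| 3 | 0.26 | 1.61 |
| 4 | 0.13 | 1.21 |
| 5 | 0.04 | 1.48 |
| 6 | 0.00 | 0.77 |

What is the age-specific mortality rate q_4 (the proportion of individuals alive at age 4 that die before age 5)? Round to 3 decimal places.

0.692

q_4 = (l_4 − l_5) / l_4 = (0.13 − 0.04) / 0.13
     = 0.09 / 0.13 = 0.692308… → 0.692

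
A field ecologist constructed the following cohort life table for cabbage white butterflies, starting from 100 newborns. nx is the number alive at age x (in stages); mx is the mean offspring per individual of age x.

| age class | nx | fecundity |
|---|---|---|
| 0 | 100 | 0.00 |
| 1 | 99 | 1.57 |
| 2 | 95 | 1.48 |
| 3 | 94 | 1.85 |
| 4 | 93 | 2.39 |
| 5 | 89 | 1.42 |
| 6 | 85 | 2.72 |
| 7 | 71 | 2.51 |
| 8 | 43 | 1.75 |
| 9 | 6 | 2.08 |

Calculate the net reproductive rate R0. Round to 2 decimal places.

lx = nx/n0 = nx/100: 1, 0.99, 0.95, 0.94, 0.93, 0.89, 0.85, 0.71, 0.43, 0.06
lx·mx by age: 0, 1.5543, 1.406, 1.739, 2.2227, 1.2638, 2.312, 1.7821, 0.7525, 0.1248
R0 = Σ lx·mx = 13.1572 → 13.16

13.16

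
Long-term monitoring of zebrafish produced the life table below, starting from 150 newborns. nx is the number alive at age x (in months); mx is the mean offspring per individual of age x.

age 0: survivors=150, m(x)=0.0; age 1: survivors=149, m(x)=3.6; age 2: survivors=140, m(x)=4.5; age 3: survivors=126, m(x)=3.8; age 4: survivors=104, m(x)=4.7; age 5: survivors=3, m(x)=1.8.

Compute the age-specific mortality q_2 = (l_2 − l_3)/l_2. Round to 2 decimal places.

0.10

lx = nx/n0 = nx/150: 1, 0.99333…, 0.93333…, 0.84, 0.69333…, 0.02
q_2 = (l_2 − l_3) / l_2 = (0.933333… − 0.84) / 0.933333…
     = 0.093333… / 0.933333… = 0.1… → 0.10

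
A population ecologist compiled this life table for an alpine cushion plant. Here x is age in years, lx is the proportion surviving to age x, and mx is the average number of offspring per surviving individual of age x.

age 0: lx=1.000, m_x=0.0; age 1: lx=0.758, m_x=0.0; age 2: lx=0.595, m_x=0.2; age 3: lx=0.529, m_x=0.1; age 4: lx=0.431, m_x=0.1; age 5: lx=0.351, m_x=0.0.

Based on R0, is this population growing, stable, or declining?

R0 = Σ lx·mx = 0 + 0 + 0.119 + 0.0529 + 0.0431 + 0 = 0.215
R0 < 1, so the population is declining.

declining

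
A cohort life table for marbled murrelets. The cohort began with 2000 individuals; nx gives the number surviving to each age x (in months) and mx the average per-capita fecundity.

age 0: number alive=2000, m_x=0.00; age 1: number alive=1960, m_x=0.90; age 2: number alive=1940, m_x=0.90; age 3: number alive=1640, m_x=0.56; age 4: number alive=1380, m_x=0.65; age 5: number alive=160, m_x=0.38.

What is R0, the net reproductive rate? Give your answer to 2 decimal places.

lx = nx/n0 = nx/2000: 1, 0.98, 0.97, 0.82, 0.69, 0.08
lx·mx by age: 0, 0.882, 0.873, 0.4592, 0.4485, 0.0304
R0 = Σ lx·mx = 2.6931 → 2.69

2.69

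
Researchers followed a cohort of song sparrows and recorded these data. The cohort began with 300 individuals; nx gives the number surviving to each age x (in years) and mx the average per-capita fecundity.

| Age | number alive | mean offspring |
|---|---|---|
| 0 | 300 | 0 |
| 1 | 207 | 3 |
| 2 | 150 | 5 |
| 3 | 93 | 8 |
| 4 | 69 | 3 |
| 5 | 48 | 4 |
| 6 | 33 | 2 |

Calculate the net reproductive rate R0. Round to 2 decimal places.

lx = nx/n0 = nx/300: 1, 0.69, 0.5, 0.31, 0.23, 0.16, 0.11
lx·mx by age: 0, 2.07, 2.5, 2.48, 0.69, 0.64, 0.22
R0 = Σ lx·mx = 8.6 → 8.60

8.60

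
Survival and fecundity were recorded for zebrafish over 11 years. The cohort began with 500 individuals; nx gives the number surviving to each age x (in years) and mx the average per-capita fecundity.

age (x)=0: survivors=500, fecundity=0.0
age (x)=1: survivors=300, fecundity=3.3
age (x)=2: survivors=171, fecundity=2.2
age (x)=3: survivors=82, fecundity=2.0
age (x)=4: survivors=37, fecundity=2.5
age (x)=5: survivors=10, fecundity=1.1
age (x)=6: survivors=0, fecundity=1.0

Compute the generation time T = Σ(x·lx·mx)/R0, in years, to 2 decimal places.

1.63

lx = nx/n0 = nx/500: 1, 0.6, 0.342, 0.164, 0.074, 0.02, 0
lx·mx: 0, 1.98, 0.7524, 0.328, 0.185, 0.022, 0 → R0 = 3.2674
x·lx·mx: 0, 1.98, 1.5048, 0.984, 0.74, 0.11, 0 → Σ = 5.3188
T = 5.3188 / 3.2674 = 1.627839… → 1.63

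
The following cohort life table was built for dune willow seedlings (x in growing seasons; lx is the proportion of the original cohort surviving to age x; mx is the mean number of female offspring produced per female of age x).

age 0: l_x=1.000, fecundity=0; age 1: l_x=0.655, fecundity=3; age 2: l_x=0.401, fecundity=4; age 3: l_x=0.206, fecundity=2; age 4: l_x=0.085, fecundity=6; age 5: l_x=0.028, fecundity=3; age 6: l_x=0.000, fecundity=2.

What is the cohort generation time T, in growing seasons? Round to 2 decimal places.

lx·mx: 0, 1.965, 1.604, 0.412, 0.51, 0.084, 0 → R0 = 4.575
x·lx·mx: 0, 1.965, 3.208, 1.236, 2.04, 0.42, 0 → Σ = 8.869
T = 8.869 / 4.575 = 1.938579… → 1.94

1.94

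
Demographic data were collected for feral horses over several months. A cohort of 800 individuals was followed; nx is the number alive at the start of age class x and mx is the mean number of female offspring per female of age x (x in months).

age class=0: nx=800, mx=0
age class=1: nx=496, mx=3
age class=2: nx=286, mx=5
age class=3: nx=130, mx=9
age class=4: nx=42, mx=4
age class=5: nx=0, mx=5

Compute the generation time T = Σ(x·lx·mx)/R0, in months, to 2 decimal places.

2.00

lx = nx/n0 = nx/800: 1, 0.62, 0.3575, 0.1625, 0.0525, 0
lx·mx: 0, 1.86, 1.7875, 1.4625, 0.21, 0 → R0 = 5.32
x·lx·mx: 0, 1.86, 3.575, 4.3875, 0.84, 0 → Σ = 10.6625
T = 10.6625 / 5.32 = 2.004229… → 2.00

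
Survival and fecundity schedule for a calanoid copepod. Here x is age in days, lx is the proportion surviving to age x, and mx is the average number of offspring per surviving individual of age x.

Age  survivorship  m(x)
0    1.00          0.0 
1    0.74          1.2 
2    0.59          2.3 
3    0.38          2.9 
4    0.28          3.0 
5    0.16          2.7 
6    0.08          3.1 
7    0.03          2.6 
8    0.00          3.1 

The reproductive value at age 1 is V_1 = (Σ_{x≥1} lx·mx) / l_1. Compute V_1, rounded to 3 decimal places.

6.682

lx·mx for x ≥ 1: 0.888, 1.357, 1.102, 0.84, 0.432, 0.248, 0.078, 0 → sum = 4.945
V_1 = 4.945 / l_1 = 4.945 / 0.74 = 6.682432… → 6.682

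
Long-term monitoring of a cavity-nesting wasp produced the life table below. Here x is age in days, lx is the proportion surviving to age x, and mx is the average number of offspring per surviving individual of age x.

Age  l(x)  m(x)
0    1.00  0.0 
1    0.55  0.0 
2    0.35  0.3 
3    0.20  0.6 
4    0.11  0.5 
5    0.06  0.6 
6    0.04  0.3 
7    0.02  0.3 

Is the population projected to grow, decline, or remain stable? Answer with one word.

R0 = Σ lx·mx = 0 + 0 + 0.105 + 0.12 + 0.055 + 0.036 + 0.012 + 0.006 = 0.334
R0 < 1, so the population is declining.

declining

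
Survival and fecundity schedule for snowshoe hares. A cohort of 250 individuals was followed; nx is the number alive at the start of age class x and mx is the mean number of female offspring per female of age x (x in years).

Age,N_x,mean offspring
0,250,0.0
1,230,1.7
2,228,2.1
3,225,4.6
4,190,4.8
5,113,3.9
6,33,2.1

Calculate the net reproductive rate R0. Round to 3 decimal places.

lx = nx/n0 = nx/250: 1, 0.92, 0.912, 0.9, 0.76, 0.452, 0.132
lx·mx by age: 0, 1.564, 1.9152, 4.14, 3.648, 1.7628, 0.2772
R0 = Σ lx·mx = 13.3072 → 13.307

13.307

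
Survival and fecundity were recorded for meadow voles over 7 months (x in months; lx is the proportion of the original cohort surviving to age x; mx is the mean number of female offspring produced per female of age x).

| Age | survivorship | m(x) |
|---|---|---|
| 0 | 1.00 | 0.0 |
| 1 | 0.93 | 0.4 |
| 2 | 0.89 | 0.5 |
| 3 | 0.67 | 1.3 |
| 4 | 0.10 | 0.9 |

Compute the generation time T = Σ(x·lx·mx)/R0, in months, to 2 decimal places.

2.38

lx·mx: 0, 0.372, 0.445, 0.871, 0.09 → R0 = 1.778
x·lx·mx: 0, 0.372, 0.89, 2.613, 0.36 → Σ = 4.235
T = 4.235 / 1.778 = 2.38189… → 2.38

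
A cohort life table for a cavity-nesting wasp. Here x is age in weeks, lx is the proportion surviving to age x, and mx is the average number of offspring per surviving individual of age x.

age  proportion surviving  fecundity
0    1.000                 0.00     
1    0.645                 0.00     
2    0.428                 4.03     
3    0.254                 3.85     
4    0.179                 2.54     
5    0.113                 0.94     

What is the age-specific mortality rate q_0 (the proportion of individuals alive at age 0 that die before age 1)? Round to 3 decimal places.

0.355

q_0 = (l_0 − l_1) / l_0 = (1 − 0.645) / 1
     = 0.355 / 1 = 0.355 → 0.355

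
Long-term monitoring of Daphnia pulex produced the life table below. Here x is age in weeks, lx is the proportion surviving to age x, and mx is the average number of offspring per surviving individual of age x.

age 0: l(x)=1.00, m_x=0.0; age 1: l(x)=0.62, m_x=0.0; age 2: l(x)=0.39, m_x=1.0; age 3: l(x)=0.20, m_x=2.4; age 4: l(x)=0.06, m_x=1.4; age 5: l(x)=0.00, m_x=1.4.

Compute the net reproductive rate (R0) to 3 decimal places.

lx·mx by age: 0, 0, 0.39, 0.48, 0.084, 0
R0 = Σ lx·mx = 0.954 → 0.954

0.954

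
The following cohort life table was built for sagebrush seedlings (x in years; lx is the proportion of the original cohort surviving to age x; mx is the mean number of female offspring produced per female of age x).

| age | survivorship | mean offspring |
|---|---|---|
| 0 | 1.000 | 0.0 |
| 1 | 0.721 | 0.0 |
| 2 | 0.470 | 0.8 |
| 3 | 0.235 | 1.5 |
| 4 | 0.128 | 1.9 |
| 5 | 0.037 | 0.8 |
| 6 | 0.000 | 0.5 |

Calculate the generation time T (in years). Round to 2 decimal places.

2.93

lx·mx: 0, 0, 0.376, 0.3525, 0.2432, 0.0296, 0 → R0 = 1.0013
x·lx·mx: 0, 0, 0.752, 1.0575, 0.9728, 0.148, 0 → Σ = 2.9303
T = 2.9303 / 1.0013 = 2.926496… → 2.93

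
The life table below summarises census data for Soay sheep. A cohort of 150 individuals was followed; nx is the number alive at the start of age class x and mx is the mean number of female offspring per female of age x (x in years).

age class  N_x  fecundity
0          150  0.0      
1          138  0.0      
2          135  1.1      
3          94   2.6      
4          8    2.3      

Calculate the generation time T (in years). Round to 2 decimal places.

2.68

lx = nx/n0 = nx/150: 1, 0.92, 0.9, 0.62667…, 0.05333…
lx·mx: 0, 0, 0.99, 1.629333…, 0.122667… → R0 = 2.742…
x·lx·mx: 0, 0, 1.98, 4.888…, 0.490667… → Σ = 7.358667…
T = 7.358667… / 2.742… = 2.683686… → 2.68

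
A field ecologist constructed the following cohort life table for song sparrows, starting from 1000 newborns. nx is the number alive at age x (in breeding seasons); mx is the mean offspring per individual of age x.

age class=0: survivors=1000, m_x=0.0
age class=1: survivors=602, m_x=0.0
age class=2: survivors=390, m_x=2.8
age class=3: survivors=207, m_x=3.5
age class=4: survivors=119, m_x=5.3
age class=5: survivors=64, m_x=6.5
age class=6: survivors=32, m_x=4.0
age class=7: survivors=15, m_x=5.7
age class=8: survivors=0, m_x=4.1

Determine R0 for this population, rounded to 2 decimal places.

3.08

lx = nx/n0 = nx/1000: 1, 0.602, 0.39, 0.207, 0.119, 0.064, 0.032, 0.015, 0
lx·mx by age: 0, 0, 1.092, 0.7245, 0.6307, 0.416, 0.128, 0.0855, 0
R0 = Σ lx·mx = 3.0767 → 3.08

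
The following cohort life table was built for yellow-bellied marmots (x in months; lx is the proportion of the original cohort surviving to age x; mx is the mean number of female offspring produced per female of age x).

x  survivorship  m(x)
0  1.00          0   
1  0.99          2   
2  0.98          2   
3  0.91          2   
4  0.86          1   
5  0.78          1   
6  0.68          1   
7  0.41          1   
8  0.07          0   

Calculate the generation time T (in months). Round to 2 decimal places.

3.02

lx·mx: 0, 1.98, 1.96, 1.82, 0.86, 0.78, 0.68, 0.41, 0 → R0 = 8.49
x·lx·mx: 0, 1.98, 3.92, 5.46, 3.44, 3.9, 4.08, 2.87, 0 → Σ = 25.65
T = 25.65 / 8.49 = 3.021201… → 3.02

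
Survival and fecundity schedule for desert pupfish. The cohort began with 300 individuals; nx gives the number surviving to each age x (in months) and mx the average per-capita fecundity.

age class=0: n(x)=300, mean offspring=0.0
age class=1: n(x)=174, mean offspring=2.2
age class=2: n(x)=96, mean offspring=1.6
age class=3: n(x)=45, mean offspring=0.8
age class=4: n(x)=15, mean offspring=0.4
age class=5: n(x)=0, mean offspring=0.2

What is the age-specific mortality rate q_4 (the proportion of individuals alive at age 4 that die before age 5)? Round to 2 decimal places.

lx = nx/n0 = nx/300: 1, 0.58, 0.32, 0.15, 0.05, 0
q_4 = (l_4 − l_5) / l_4 = (0.05 − 0) / 0.05
     = 0.05 / 0.05 = 1 → 1.00

1.00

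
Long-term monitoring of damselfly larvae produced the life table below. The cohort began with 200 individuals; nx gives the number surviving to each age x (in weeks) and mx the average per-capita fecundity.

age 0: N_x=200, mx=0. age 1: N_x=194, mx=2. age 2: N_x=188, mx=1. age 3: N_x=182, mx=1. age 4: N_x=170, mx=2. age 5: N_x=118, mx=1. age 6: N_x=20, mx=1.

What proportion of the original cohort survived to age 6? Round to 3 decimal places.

0.100

l_6 = n_6/n_0 = 20/200 = 0.1 → 0.100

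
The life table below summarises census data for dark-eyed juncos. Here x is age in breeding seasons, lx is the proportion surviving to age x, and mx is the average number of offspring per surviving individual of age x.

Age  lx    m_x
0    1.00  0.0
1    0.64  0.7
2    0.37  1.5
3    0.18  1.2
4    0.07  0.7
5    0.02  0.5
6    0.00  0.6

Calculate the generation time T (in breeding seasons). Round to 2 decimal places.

1.92

lx·mx: 0, 0.448, 0.555, 0.216, 0.049, 0.01, 0 → R0 = 1.278
x·lx·mx: 0, 0.448, 1.11, 0.648, 0.196, 0.05, 0 → Σ = 2.452
T = 2.452 / 1.278 = 1.918623… → 1.92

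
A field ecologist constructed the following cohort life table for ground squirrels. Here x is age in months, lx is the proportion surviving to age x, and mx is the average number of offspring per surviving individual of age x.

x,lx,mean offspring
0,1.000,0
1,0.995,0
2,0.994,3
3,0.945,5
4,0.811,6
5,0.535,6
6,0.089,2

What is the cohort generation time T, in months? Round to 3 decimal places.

lx·mx: 0, 0, 2.982, 4.725, 4.866, 3.21, 0.178 → R0 = 15.961
x·lx·mx: 0, 0, 5.964, 14.175, 19.464, 16.05, 1.068 → Σ = 56.721
T = 56.721 / 15.961 = 3.553725… → 3.554

3.554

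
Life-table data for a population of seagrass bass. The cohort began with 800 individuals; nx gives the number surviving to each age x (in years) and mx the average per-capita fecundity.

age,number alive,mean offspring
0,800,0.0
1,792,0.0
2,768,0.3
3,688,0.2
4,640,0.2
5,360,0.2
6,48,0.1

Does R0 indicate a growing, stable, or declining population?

declining

lx = nx/n0 = nx/800: 1, 0.99, 0.96, 0.86, 0.8, 0.45, 0.06
R0 = Σ lx·mx = 0 + 0 + 0.288 + 0.172 + 0.16 + 0.09 + 0.006 = 0.716
R0 < 1, so the population is declining.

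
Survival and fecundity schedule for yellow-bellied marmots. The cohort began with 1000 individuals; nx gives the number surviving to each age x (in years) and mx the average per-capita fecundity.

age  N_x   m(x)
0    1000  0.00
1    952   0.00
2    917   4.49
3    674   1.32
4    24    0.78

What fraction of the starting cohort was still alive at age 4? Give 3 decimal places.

l_4 = n_4/n_0 = 24/1000 = 0.024 → 0.024

0.024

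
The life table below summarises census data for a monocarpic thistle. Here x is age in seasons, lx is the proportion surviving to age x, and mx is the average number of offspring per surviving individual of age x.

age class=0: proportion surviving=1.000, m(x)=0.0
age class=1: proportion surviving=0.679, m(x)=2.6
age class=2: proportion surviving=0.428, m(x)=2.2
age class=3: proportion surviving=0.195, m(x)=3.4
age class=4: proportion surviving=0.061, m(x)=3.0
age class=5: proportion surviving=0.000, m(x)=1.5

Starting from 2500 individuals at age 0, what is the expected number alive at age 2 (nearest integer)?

1070

Expected survivors = N0 · l_2 = 2500 × 0.428 = 1070 → 1070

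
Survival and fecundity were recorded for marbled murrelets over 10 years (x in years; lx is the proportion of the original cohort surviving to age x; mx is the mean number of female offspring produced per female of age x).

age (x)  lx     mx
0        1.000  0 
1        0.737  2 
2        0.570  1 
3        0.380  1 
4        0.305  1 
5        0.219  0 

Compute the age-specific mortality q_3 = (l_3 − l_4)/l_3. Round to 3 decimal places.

q_3 = (l_3 − l_4) / l_3 = (0.38 − 0.305) / 0.38
     = 0.075 / 0.38 = 0.197368… → 0.197

0.197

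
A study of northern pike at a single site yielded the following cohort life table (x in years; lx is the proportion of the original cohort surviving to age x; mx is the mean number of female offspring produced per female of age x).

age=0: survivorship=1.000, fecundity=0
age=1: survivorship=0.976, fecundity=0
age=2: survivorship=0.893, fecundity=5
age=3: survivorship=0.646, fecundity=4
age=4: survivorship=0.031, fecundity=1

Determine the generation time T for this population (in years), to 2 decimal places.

2.37

lx·mx: 0, 0, 4.465, 2.584, 0.031 → R0 = 7.08
x·lx·mx: 0, 0, 8.93, 7.752, 0.124 → Σ = 16.806
T = 16.806 / 7.08 = 2.373729… → 2.37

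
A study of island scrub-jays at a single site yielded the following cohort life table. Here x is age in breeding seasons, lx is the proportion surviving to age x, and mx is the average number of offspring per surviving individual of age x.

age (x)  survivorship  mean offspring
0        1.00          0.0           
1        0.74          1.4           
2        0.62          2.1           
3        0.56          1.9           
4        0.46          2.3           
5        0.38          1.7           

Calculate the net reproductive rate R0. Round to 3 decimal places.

lx·mx by age: 0, 1.036, 1.302, 1.064, 1.058, 0.646
R0 = Σ lx·mx = 5.106 → 5.106

5.106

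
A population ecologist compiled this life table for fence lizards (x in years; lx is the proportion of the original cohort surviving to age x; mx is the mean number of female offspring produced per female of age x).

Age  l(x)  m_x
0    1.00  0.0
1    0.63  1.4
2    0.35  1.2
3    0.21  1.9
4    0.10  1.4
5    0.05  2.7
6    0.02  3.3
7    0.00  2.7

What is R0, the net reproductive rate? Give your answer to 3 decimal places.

2.042

lx·mx by age: 0, 0.882, 0.42, 0.399, 0.14, 0.135, 0.066, 0
R0 = Σ lx·mx = 2.042 → 2.042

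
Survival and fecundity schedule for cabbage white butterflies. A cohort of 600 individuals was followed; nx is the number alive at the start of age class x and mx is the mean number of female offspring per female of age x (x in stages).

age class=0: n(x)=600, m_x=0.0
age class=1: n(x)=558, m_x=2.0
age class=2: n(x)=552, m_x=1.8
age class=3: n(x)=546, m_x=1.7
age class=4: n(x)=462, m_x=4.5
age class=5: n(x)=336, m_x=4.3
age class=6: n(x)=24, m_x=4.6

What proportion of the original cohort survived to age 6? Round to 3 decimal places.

l_6 = n_6/n_0 = 24/600 = 0.04 → 0.040

0.040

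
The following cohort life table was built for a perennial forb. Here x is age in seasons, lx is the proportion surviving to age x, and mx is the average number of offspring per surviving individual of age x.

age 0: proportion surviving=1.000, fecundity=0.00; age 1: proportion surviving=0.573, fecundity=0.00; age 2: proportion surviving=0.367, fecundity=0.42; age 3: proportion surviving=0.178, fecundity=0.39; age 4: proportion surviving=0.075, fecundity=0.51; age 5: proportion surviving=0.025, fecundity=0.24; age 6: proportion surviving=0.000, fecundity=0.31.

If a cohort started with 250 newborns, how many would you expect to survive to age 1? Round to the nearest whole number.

143

Expected survivors = N0 · l_1 = 250 × 0.573 = 143.25 → 143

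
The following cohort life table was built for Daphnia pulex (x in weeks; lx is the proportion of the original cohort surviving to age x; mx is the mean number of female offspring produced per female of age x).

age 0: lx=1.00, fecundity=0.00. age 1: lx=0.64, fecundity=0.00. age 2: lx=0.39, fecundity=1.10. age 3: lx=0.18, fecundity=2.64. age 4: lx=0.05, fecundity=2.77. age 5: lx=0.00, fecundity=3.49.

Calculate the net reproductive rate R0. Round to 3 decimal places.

lx·mx by age: 0, 0, 0.429, 0.4752, 0.1385, 0
R0 = Σ lx·mx = 1.0427 → 1.043

1.043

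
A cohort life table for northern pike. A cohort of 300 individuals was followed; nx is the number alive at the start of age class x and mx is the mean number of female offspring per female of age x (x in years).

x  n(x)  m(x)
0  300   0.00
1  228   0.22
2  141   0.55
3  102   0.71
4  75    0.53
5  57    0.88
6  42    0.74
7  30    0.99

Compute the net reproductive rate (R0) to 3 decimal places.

1.169

lx = nx/n0 = nx/300: 1, 0.76, 0.47, 0.34, 0.25, 0.19, 0.14, 0.1
lx·mx by age: 0, 0.1672, 0.2585, 0.2414, 0.1325, 0.1672, 0.1036, 0.099
R0 = Σ lx·mx = 1.1694 → 1.169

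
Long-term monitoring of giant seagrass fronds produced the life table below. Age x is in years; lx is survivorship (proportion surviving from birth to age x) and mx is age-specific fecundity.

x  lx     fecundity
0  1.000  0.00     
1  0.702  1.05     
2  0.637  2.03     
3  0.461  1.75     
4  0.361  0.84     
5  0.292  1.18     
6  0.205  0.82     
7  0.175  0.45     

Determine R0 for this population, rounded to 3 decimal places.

3.732

lx·mx by age: 0, 0.7371, 1.29311, 0.80675, 0.30324, 0.34456, 0.1681, 0.07875
R0 = Σ lx·mx = 3.73161 → 3.732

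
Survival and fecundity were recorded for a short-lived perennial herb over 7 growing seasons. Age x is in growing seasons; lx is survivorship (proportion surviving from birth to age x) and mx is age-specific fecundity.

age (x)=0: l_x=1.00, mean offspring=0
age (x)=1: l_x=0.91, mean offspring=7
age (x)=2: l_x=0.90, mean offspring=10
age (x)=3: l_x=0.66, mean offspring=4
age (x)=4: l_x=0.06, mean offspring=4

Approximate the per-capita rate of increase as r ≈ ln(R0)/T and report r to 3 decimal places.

1.594

R0 = Σ lx·mx = 0 + 6.37 + 9 + 2.64 + 0.24 = 18.25
Σ x·lx·mx = 33.25; T = 33.25/18.25 = 1.82192…
r ≈ ln(R0)/T = ln(18.25)/1.82192… = 1.59402… → 1.594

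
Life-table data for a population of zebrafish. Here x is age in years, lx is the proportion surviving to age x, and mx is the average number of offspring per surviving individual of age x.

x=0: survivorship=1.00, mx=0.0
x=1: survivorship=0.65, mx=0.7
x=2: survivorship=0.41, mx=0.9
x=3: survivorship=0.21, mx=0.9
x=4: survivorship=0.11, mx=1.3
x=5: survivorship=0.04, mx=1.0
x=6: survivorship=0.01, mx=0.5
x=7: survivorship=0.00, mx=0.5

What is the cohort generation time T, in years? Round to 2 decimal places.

lx·mx: 0, 0.455, 0.369, 0.189, 0.143, 0.04, 0.005, 0 → R0 = 1.201
x·lx·mx: 0, 0.455, 0.738, 0.567, 0.572, 0.2, 0.03, 0 → Σ = 2.562
T = 2.562 / 1.201 = 2.133222… → 2.13

2.13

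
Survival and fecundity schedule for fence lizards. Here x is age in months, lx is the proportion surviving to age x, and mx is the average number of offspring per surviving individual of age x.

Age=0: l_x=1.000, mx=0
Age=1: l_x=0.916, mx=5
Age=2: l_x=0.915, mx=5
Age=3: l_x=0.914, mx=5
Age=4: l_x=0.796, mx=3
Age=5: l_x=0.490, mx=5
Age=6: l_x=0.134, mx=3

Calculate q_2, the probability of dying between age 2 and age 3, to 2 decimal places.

q_2 = (l_2 − l_3) / l_2 = (0.915 − 0.914) / 0.915
     = 0.001 / 0.915 = 0.001093… → 0.00

0.00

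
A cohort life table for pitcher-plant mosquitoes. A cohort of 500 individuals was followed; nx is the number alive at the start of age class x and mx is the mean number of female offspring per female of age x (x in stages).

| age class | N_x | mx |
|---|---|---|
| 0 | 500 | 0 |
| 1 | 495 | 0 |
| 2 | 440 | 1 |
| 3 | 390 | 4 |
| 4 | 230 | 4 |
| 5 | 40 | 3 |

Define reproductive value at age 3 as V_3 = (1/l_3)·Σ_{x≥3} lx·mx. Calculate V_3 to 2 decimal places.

6.67

lx = nx/n0 = nx/500: 1, 0.99, 0.88, 0.78, 0.46, 0.08
lx·mx for x ≥ 3: 3.12, 1.84, 0.24 → sum = 5.2
V_3 = 5.2 / l_3 = 5.2 / 0.78 = 6.666667… → 6.67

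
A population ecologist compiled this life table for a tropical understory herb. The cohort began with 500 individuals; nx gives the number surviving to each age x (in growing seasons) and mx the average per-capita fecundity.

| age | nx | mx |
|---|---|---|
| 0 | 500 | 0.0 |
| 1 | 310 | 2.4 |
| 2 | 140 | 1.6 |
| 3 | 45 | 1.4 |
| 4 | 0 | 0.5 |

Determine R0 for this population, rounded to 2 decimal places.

2.06

lx = nx/n0 = nx/500: 1, 0.62, 0.28, 0.09, 0
lx·mx by age: 0, 1.488, 0.448, 0.126, 0
R0 = Σ lx·mx = 2.062 → 2.06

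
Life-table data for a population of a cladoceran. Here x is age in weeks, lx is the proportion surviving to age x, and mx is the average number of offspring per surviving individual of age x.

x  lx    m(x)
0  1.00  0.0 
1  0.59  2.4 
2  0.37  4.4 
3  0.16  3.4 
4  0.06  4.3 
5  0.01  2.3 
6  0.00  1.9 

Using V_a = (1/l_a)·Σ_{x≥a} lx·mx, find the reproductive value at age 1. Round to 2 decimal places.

lx·mx for x ≥ 1: 1.416, 1.628, 0.544, 0.258, 0.023, 0 → sum = 3.869
V_1 = 3.869 / l_1 = 3.869 / 0.59 = 6.557627… → 6.56

6.56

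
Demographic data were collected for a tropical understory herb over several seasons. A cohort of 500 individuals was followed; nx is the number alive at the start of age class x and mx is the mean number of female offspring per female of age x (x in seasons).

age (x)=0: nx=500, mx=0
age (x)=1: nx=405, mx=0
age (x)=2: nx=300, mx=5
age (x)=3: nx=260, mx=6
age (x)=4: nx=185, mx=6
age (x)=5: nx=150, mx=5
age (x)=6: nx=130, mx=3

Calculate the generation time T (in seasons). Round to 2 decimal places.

3.43

lx = nx/n0 = nx/500: 1, 0.81, 0.6, 0.52, 0.37, 0.3, 0.26
lx·mx: 0, 0, 3, 3.12, 2.22, 1.5, 0.78 → R0 = 10.62
x·lx·mx: 0, 0, 6, 9.36, 8.88, 7.5, 4.68 → Σ = 36.42
T = 36.42 / 10.62 = 3.429379… → 3.43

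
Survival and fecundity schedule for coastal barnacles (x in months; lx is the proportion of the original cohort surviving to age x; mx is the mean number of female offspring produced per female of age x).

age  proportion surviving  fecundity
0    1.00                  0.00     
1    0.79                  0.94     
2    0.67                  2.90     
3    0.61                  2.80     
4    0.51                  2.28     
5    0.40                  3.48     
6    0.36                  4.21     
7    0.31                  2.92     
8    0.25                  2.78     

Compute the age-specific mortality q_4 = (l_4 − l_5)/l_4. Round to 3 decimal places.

0.216

q_4 = (l_4 − l_5) / l_4 = (0.51 − 0.4) / 0.51
     = 0.11 / 0.51 = 0.215686… → 0.216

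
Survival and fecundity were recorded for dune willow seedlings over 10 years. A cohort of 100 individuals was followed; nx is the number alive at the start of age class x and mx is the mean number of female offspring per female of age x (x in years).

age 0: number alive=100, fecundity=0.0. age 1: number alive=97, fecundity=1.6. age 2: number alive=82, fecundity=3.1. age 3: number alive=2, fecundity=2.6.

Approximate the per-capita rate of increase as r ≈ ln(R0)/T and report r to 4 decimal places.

0.8681

lx = nx/n0 = nx/100: 1, 0.97, 0.82, 0.02
R0 = Σ lx·mx = 0 + 1.552 + 2.542 + 0.052 = 4.146
Σ x·lx·mx = 6.792; T = 6.792/4.146 = 1.63821…
r ≈ ln(R0)/T = ln(4.146)/1.63821… = 0.868111… → 0.8681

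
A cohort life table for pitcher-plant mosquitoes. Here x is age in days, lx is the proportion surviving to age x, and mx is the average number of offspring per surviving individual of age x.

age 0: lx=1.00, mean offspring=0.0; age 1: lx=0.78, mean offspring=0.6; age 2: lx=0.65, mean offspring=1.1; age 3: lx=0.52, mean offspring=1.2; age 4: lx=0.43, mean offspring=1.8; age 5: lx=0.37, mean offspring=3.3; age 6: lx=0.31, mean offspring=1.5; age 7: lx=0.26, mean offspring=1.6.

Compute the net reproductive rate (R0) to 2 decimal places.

4.68

lx·mx by age: 0, 0.468, 0.715, 0.624, 0.774, 1.221, 0.465, 0.416
R0 = Σ lx·mx = 4.683 → 4.68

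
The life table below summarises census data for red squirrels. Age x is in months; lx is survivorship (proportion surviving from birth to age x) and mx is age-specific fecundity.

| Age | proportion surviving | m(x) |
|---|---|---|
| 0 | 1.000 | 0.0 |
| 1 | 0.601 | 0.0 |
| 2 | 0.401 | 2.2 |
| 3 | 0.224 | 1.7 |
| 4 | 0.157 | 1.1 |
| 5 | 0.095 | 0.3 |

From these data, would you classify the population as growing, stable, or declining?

growing

R0 = Σ lx·mx = 0 + 0 + 0.8822 + 0.3808 + 0.1727 + 0.0285 = 1.4642
R0 > 1, so the population is growing.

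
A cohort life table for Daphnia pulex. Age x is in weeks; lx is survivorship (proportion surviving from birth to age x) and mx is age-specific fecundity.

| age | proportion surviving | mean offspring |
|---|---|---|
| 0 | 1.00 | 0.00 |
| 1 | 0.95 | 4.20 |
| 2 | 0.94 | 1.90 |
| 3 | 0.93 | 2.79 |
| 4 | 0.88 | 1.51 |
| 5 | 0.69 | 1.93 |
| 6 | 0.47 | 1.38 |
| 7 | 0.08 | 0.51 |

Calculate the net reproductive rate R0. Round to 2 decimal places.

lx·mx by age: 0, 3.99, 1.786, 2.5947, 1.3288, 1.3317, 0.6486, 0.0408
R0 = Σ lx·mx = 11.7206 → 11.72

11.72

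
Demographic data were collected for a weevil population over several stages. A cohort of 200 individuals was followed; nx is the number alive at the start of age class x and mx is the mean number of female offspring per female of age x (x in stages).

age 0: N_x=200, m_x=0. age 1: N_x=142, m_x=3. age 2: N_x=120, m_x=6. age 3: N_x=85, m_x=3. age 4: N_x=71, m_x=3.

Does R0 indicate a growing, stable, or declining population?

lx = nx/n0 = nx/200: 1, 0.71, 0.6, 0.425, 0.355
R0 = Σ lx·mx = 0 + 2.13 + 3.6 + 1.275 + 1.065 = 8.07
R0 > 1, so the population is growing.

growing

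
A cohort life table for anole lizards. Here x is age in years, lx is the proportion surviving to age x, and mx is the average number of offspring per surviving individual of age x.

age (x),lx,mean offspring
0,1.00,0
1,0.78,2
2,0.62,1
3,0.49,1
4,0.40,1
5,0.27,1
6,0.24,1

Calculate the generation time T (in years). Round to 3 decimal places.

lx·mx: 0, 1.56, 0.62, 0.49, 0.4, 0.27, 0.24 → R0 = 3.58
x·lx·mx: 0, 1.56, 1.24, 1.47, 1.6, 1.35, 1.44 → Σ = 8.66
T = 8.66 / 3.58 = 2.418994… → 2.419

2.419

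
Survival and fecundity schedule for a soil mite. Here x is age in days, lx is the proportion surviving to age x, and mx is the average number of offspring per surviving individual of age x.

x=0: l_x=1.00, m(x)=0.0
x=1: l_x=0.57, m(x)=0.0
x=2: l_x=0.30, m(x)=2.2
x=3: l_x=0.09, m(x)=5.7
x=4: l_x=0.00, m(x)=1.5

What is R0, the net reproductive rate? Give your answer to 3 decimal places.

1.173

lx·mx by age: 0, 0, 0.66, 0.513, 0
R0 = Σ lx·mx = 1.173 → 1.173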